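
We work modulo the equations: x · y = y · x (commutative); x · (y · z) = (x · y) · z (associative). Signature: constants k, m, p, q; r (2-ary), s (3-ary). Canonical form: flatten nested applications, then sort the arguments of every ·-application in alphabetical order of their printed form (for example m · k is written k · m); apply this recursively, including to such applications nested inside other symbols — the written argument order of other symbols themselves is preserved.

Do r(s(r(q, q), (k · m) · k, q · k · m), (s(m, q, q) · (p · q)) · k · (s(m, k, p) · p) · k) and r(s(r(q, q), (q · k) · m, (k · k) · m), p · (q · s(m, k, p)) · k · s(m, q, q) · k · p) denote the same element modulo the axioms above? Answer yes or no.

Answer: no — r(s(r(q, q), k · k · m, k · m · q), k · k · p · p · q · s(m, k, p) · s(m, q, q)) vs r(s(r(q, q), k · m · q, k · k · m), k · k · p · p · q · s(m, k, p) · s(m, q, q))

Derivation:
Left:  r(s(r(q, q), (k · m) · k, q · k · m), (s(m, q, q) · (p · q)) · k · (s(m, k, p) · p) · k)
  Descend into:  (s(m, q, q) · (p · q)) · k · (s(m, k, p) · p) · k
  Merge nested applications:  s(m, q, q) · p · q · k · s(m, k, p) · p · k
  Sort arguments:  k · k · p · p · q · s(m, k, p) · s(m, q, q)
  Reassemble:  r(s(r(q, q), k · k · m, k · m · q), k · k · p · p · q · s(m, k, p) · s(m, q, q))
Right:  r(s(r(q, q), (q · k) · m, (k · k) · m), p · (q · s(m, k, p)) · k · s(m, q, q) · k · p)
  Work inside:  p · (q · s(m, k, p)) · k · s(m, q, q) · k · p
  Merge nested applications:  p · q · s(m, k, p) · k · s(m, q, q) · k · p
  Order the arguments:  k · k · p · p · q · s(m, k, p) · s(m, q, q)
  Rebuild:  r(s(r(q, q), k · m · q, k · k · m), k · k · p · p · q · s(m, k, p) · s(m, q, q))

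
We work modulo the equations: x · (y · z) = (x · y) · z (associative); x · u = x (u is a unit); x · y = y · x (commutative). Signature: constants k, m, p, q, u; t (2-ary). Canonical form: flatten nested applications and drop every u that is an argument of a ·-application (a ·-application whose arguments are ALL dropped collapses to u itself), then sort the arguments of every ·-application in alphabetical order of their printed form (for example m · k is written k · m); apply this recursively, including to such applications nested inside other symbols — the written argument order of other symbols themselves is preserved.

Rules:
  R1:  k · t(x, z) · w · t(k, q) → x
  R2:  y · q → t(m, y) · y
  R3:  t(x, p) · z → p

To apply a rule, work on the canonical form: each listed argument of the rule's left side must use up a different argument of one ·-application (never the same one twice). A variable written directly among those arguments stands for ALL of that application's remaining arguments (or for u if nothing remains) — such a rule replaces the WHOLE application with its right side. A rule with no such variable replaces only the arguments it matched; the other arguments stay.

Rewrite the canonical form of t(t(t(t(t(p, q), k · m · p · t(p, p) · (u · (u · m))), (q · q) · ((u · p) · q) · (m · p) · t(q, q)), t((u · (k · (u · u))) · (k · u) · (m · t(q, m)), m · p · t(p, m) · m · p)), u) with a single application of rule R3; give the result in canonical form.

Answer: t(t(t(t(t(p, q), p), m · p · p · q · q · q · t(q, q)), t(k · k · m · t(q, m), m · m · p · p · t(p, m))), u)

Derivation:
Canonical form:  t(t(t(t(t(p, q), k · m · m · p · t(p, p)), m · p · p · q · q · q · t(q, q)), t(k · k · m · t(q, m), m · m · p · p · t(p, m))), u)
R3 matches:  uses t(p, p);  x := p, z := k · m · m · p
The variable takes the whole remainder — replace the entire application.
Giving:  t(t(t(t(t(p, q), p), m · p · p · q · q · q · t(q, q)), t(k · k · m · t(q, m), m · m · p · p · t(p, m))), u)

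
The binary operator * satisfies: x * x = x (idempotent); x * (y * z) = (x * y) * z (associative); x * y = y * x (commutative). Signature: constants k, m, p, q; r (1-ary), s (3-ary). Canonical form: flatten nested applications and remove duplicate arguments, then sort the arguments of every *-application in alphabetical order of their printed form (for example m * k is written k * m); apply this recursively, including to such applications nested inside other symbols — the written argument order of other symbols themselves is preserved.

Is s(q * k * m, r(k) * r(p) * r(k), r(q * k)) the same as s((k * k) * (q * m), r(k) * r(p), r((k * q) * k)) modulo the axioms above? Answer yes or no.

Answer: yes — both canonical forms are s(k * m * q, r(k) * r(p), r(k * q))

Derivation:
Left:  s(q * k * m, r(k) * r(p) * r(k), r(q * k))
  Descend into:  r(k) * r(p) * r(k)
  Deduplicate:  drop duplicate r(k)
  Order the arguments:  r(k) * r(p)
  Rebuild:  s(k * m * q, r(k) * r(p), r(k * q))
Right:  s((k * k) * (q * m), r(k) * r(p), r((k * q) * k))
  Focus inside:  (k * k) * (q * m)
  Merge nested applications:  k * k * q * m
  Deduplicate:  drop duplicate k
  Sort arguments:  k * m * q
  Reassemble:  s(k * m * q, r(k) * r(p), r(k * q))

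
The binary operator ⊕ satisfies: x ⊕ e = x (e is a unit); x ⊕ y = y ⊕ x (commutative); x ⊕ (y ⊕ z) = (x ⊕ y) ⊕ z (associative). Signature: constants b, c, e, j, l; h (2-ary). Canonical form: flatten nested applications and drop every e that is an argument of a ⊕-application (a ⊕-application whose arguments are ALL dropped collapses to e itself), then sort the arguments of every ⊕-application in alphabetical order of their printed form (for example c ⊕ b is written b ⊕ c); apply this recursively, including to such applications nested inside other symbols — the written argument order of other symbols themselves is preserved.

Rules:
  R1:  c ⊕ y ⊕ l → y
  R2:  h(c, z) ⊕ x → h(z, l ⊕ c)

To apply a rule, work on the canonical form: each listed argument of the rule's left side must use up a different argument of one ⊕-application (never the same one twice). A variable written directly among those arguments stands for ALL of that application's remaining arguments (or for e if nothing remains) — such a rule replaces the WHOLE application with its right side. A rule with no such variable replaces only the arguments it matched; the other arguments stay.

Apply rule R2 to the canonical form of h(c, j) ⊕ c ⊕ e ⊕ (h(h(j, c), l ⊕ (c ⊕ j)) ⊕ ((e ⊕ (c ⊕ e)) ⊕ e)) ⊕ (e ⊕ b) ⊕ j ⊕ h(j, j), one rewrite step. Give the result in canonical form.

Canonical form:  b ⊕ c ⊕ c ⊕ h(c, j) ⊕ h(h(j, c), c ⊕ j ⊕ l) ⊕ h(j, j) ⊕ j
R2 matches:  uses h(c, j);  x := b ⊕ c ⊕ c ⊕ h(h(j, c), c ⊕ j ⊕ l) ⊕ h(j, j) ⊕ j, z := j
The extension variable absorbs all remaining arguments, so the whole application is rewritten.
Result:  h(j, c ⊕ l)

Answer: h(j, c ⊕ l)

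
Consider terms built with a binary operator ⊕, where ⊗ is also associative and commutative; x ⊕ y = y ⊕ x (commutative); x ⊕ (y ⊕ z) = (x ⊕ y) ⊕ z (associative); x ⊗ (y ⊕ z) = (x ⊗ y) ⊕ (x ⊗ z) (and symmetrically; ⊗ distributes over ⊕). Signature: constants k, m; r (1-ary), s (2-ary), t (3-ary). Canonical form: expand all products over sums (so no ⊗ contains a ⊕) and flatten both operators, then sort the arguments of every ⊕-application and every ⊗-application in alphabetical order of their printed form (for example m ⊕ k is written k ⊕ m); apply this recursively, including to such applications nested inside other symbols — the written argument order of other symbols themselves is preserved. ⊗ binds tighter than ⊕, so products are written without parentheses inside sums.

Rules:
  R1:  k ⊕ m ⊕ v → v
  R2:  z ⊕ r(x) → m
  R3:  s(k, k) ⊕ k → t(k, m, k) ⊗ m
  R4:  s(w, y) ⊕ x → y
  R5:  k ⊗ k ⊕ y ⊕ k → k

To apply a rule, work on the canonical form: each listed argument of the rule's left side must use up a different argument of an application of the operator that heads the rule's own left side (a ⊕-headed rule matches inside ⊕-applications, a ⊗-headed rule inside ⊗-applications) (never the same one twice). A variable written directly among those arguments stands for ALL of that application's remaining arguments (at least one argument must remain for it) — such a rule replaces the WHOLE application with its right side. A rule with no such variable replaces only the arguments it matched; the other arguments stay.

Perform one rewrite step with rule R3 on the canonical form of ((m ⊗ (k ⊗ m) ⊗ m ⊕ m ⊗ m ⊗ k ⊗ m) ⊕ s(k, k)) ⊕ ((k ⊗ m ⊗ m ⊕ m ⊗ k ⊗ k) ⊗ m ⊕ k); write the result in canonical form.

Canonical form:  k ⊕ k ⊗ k ⊗ m ⊗ m ⊕ k ⊗ m ⊗ m ⊗ m ⊕ k ⊗ m ⊗ m ⊗ m ⊕ k ⊗ m ⊗ m ⊗ m ⊕ s(k, k)
Apply R3:  consuming k, s(k, k)
New term:  k ⊗ k ⊗ m ⊗ m ⊕ k ⊗ m ⊗ m ⊗ m ⊕ k ⊗ m ⊗ m ⊗ m ⊕ k ⊗ m ⊗ m ⊗ m ⊕ m ⊗ t(k, m, k)

Answer: k ⊗ k ⊗ m ⊗ m ⊕ k ⊗ m ⊗ m ⊗ m ⊕ k ⊗ m ⊗ m ⊗ m ⊕ k ⊗ m ⊗ m ⊗ m ⊕ m ⊗ t(k, m, k)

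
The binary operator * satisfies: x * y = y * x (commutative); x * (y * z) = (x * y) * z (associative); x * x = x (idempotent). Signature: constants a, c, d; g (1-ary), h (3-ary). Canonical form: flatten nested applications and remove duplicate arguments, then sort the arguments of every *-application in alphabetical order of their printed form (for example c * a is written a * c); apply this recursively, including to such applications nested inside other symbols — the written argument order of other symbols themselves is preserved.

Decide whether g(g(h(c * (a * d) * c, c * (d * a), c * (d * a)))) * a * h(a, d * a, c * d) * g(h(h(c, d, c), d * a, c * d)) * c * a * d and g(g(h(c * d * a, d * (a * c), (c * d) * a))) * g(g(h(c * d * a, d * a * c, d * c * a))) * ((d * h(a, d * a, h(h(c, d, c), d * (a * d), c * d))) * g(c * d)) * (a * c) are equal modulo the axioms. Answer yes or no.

Left:  g(g(h(c * (a * d) * c, c * (d * a), c * (d * a)))) * a * h(a, d * a, c * d) * g(h(h(c, d, c), d * a, c * d)) * c * a * d
  Canonicalize subterm:  g(g(h(c * (a * d) * c, c * (d * a), c * (d * a))))  →  g(g(h(a * c * d, a * c * d, a * c * d)))
  Simplify inside:  h(a, d * a, c * d)  →  h(a, a * d, c * d)
  Simplify inside:  g(h(h(c, d, c), d * a, c * d))  →  g(h(h(c, d, c), a * d, c * d))
  Deduplicate:  drop duplicate a
  Order the arguments:  a * c * d * g(g(h(a * c * d, a * c * d, a * c * d))) * g(h(h(c, d, c), a * d, c * d)) * h(a, a * d, c * d)
Right:  g(g(h(c * d * a, d * (a * c), (c * d) * a))) * g(g(h(c * d * a, d * a * c, d * c * a))) * ((d * h(a, d * a, h(h(c, d, c), d * (a * d), c * d))) * g(c * d)) * (a * c)
  Flatten:  g(g(h(c * d * a, d * (a * c), (c * d) * a))) * g(g(h(c * d * a, d * a * c, d * c * a))) * d * h(a, d * a, h(h(c, d, c), d * (a * d), c * d)) * g(c * d) * a * c
  Simplify inside:  g(g(h(c * d * a, d * (a * c), (c * d) * a)))  →  g(g(h(a * c * d, a * c * d, a * c * d)))
  Inside:  g(g(h(c * d * a, d * a * c, d * c * a)))  →  g(g(h(a * c * d, a * c * d, a * c * d)))
  Simplify inside:  h(a, d * a, h(h(c, d, c), d * (a * d), c * d))  →  h(a, a * d, h(h(c, d, c), a * d, c * d))
  Drop duplicates:  drop duplicate g(g(h(a * c * d, a * c * d, a * c * d)))
  Sort:  a * c * d * g(c * d) * g(g(h(a * c * d, a * c * d, a * c * d))) * h(a, a * d, h(h(c, d, c), a * d, c * d))

Answer: no — a * c * d * g(g(h(a * c * d, a * c * d, a * c * d))) * g(h(h(c, d, c), a * d, c * d)) * h(a, a * d, c * d) vs a * c * d * g(c * d) * g(g(h(a * c * d, a * c * d, a * c * d))) * h(a, a * d, h(h(c, d, c), a * d, c * d))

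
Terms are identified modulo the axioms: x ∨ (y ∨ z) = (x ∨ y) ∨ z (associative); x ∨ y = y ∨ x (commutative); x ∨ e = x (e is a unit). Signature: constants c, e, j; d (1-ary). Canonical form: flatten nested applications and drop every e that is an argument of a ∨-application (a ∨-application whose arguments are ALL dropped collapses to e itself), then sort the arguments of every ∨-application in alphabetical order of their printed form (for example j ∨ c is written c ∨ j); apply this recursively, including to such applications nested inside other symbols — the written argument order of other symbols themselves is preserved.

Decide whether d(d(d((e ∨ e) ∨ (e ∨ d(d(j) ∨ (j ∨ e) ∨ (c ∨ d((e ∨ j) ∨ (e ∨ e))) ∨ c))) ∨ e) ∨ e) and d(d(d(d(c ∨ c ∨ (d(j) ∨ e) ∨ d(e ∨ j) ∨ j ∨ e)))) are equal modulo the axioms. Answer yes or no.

Left:  d(d(d((e ∨ e) ∨ (e ∨ d(d(j) ∨ (j ∨ e) ∨ (c ∨ d((e ∨ j) ∨ (e ∨ e))) ∨ c))) ∨ e) ∨ e)
  Work inside:  d(d((e ∨ e) ∨ (e ∨ d(d(j) ∨ (j ∨ e) ∨ (c ∨ d((e ∨ j) ∨ (e ∨ e))) ∨ c))) ∨ e) ∨ e
  Canonicalize subterm:  d(d((e ∨ e) ∨ (e ∨ d(d(j) ∨ (j ∨ e) ∨ (c ∨ d((e ∨ j) ∨ (e ∨ e))) ∨ c))) ∨ e)  →  d(d(d(c ∨ c ∨ d(j) ∨ d(j) ∨ j)))
  Units out:  drop e
  Sort arguments:  d(d(d(c ∨ c ∨ d(j) ∨ d(j) ∨ j)))
  Reassemble:  d(d(d(d(c ∨ c ∨ d(j) ∨ d(j) ∨ j))))
Right:  d(d(d(d(c ∨ c ∨ (d(j) ∨ e) ∨ d(e ∨ j) ∨ j ∨ e))))
  Descend into:  c ∨ c ∨ (d(j) ∨ e) ∨ d(e ∨ j) ∨ j ∨ e
  Un-nest:  c ∨ c ∨ d(j) ∨ e ∨ d(e ∨ j) ∨ j ∨ e
  Inside:  d(e ∨ j)  →  d(j)
  Unit:  drop e (×2)
  Sort:  c ∨ c ∨ d(j) ∨ d(j) ∨ j
  Put back:  d(d(d(d(c ∨ c ∨ d(j) ∨ d(j) ∨ j))))

Answer: yes — both canonical forms are d(d(d(d(c ∨ c ∨ d(j) ∨ d(j) ∨ j))))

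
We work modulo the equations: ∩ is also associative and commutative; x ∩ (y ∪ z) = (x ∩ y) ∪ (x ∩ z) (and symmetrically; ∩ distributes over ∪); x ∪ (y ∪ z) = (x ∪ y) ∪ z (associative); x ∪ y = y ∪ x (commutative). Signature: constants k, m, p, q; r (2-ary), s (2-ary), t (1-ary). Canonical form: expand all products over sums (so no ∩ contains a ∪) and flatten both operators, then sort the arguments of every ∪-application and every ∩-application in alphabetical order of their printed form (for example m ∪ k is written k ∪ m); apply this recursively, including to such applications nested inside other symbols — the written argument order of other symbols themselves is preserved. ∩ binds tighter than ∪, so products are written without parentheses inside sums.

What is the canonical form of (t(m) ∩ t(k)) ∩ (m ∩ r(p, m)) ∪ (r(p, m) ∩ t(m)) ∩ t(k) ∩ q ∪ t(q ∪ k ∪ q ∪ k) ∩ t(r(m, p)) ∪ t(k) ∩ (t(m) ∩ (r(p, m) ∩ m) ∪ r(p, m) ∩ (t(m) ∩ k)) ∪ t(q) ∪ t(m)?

Distribute:  m ∩ r(p, m) ∩ t(k) ∩ t(m) ∪ q ∩ r(p, m) ∩ t(k) ∩ t(m) ∪ t(k ∪ k ∪ q ∪ q) ∩ t(r(m, p)) ∪ m ∩ r(p, m) ∩ t(k) ∩ t(m) ∪ k ∩ r(p, m) ∩ t(k) ∩ t(m) ∪ t(q) ∪ t(m)
Sort:  k ∩ r(p, m) ∩ t(k) ∩ t(m) ∪ m ∩ r(p, m) ∩ t(k) ∩ t(m) ∪ m ∩ r(p, m) ∩ t(k) ∩ t(m) ∪ q ∩ r(p, m) ∩ t(k) ∩ t(m) ∪ t(k ∪ k ∪ q ∪ q) ∩ t(r(m, p)) ∪ t(m) ∪ t(q)

Answer: k ∩ r(p, m) ∩ t(k) ∩ t(m) ∪ m ∩ r(p, m) ∩ t(k) ∩ t(m) ∪ m ∩ r(p, m) ∩ t(k) ∩ t(m) ∪ q ∩ r(p, m) ∩ t(k) ∩ t(m) ∪ t(k ∪ k ∪ q ∪ q) ∩ t(r(m, p)) ∪ t(m) ∪ t(q)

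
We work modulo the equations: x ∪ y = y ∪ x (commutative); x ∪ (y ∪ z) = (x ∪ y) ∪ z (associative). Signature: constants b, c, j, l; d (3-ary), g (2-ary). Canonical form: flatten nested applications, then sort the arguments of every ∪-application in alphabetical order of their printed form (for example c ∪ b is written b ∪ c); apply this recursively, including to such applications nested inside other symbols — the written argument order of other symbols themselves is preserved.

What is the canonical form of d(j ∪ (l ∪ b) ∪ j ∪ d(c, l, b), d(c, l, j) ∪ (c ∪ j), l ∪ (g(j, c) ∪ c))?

Answer: d(b ∪ d(c, l, b) ∪ j ∪ j ∪ l, c ∪ d(c, l, j) ∪ j, c ∪ g(j, c) ∪ l)

Derivation:
Focus inside:  j ∪ (l ∪ b) ∪ j ∪ d(c, l, b)
Un-nest:  j ∪ l ∪ b ∪ j ∪ d(c, l, b)
Sort arguments:  b ∪ d(c, l, b) ∪ j ∪ j ∪ l
Rebuild:  d(b ∪ d(c, l, b) ∪ j ∪ j ∪ l, c ∪ d(c, l, j) ∪ j, c ∪ g(j, c) ∪ l)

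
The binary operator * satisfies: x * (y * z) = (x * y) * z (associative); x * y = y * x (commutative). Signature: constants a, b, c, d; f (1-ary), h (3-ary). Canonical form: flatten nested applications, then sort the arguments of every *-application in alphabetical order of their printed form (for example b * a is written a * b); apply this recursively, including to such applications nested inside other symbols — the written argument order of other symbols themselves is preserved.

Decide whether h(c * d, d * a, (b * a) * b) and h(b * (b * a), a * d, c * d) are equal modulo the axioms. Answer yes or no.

Left:  h(c * d, d * a, (b * a) * b)
  Work inside:  (b * a) * b
  Un-nest:  b * a * b
  Order the arguments:  a * b * b
  Put back:  h(c * d, a * d, a * b * b)
Right:  h(b * (b * a), a * d, c * d)
  Descend into:  b * (b * a)
  Merge nested applications:  b * b * a
  Sort:  a * b * b
  Reassemble:  h(a * b * b, a * d, c * d)

Answer: no — h(c * d, a * d, a * b * b) vs h(a * b * b, a * d, c * d)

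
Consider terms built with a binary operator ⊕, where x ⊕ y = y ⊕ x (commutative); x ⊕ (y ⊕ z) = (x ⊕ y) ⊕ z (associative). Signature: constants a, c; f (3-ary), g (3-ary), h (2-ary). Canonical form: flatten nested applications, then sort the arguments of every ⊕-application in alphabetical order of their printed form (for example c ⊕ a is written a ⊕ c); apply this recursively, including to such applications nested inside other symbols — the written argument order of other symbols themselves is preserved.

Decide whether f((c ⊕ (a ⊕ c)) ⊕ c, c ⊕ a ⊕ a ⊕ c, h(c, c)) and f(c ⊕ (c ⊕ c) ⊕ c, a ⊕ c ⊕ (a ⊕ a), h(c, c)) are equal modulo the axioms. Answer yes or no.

Answer: no — f(a ⊕ c ⊕ c ⊕ c, a ⊕ a ⊕ c ⊕ c, h(c, c)) vs f(c ⊕ c ⊕ c ⊕ c, a ⊕ a ⊕ a ⊕ c, h(c, c))

Derivation:
Left:  f((c ⊕ (a ⊕ c)) ⊕ c, c ⊕ a ⊕ a ⊕ c, h(c, c))
  Work inside:  (c ⊕ (a ⊕ c)) ⊕ c
  Un-nest:  c ⊕ a ⊕ c ⊕ c
  Sort:  a ⊕ c ⊕ c ⊕ c
  Rebuild:  f(a ⊕ c ⊕ c ⊕ c, a ⊕ a ⊕ c ⊕ c, h(c, c))
Right:  f(c ⊕ (c ⊕ c) ⊕ c, a ⊕ c ⊕ (a ⊕ a), h(c, c))
  Work inside:  a ⊕ c ⊕ (a ⊕ a)
  Un-nest:  a ⊕ c ⊕ a ⊕ a
  Sort arguments:  a ⊕ a ⊕ a ⊕ c
  Reassemble:  f(c ⊕ c ⊕ c ⊕ c, a ⊕ a ⊕ a ⊕ c, h(c, c))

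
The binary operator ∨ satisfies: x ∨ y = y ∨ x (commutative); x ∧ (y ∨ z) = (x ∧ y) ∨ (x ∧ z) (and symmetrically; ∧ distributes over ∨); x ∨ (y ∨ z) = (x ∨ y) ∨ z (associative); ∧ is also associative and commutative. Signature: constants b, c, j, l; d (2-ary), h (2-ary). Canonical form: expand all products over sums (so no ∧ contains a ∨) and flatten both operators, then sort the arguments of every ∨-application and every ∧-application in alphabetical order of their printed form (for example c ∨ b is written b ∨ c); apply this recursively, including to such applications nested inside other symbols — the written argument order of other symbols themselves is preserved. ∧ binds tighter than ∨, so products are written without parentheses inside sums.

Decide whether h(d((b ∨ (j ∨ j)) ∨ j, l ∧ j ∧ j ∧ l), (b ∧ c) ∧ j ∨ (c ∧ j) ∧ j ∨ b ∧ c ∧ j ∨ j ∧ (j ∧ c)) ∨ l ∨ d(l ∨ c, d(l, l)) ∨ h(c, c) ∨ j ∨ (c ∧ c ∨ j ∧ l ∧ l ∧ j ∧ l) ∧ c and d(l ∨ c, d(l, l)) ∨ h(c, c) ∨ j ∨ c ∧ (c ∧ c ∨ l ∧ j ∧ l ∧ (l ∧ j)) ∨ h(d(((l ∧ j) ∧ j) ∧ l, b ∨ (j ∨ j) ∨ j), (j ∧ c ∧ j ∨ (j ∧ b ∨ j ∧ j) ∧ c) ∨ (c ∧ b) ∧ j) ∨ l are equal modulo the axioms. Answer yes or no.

Left:  h(d((b ∨ (j ∨ j)) ∨ j, l ∧ j ∧ j ∧ l), (b ∧ c) ∧ j ∨ (c ∧ j) ∧ j ∨ b ∧ c ∧ j ∨ j ∧ (j ∧ c)) ∨ l ∨ d(l ∨ c, d(l, l)) ∨ h(c, c) ∨ j ∨ (c ∧ c ∨ j ∧ l ∧ l ∧ j ∧ l) ∧ c
  Expand products over sums:  h(d(b ∨ j ∨ j ∨ j, j ∧ j ∧ l ∧ l), b ∧ c ∧ j ∨ b ∧ c ∧ j ∨ c ∧ j ∧ j ∨ c ∧ j ∧ j) ∨ l ∨ d(c ∨ l, d(l, l)) ∨ h(c, c) ∨ j ∨ c ∧ c ∧ c ∨ c ∧ j ∧ j ∧ l ∧ l ∧ l
  Sort:  c ∧ c ∧ c ∨ c ∧ j ∧ j ∧ l ∧ l ∧ l ∨ d(c ∨ l, d(l, l)) ∨ h(c, c) ∨ h(d(b ∨ j ∨ j ∨ j, j ∧ j ∧ l ∧ l), b ∧ c ∧ j ∨ b ∧ c ∧ j ∨ c ∧ j ∧ j ∨ c ∧ j ∧ j) ∨ j ∨ l
Right:  d(l ∨ c, d(l, l)) ∨ h(c, c) ∨ j ∨ c ∧ (c ∧ c ∨ l ∧ j ∧ l ∧ (l ∧ j)) ∨ h(d(((l ∧ j) ∧ j) ∧ l, b ∨ (j ∨ j) ∨ j), (j ∧ c ∧ j ∨ (j ∧ b ∨ j ∧ j) ∧ c) ∨ (c ∧ b) ∧ j) ∨ l
  Expand products over sums:  d(c ∨ l, d(l, l)) ∨ h(c, c) ∨ j ∨ c ∧ c ∧ c ∨ c ∧ j ∧ j ∧ l ∧ l ∧ l ∨ h(d(j ∧ j ∧ l ∧ l, b ∨ j ∨ j ∨ j), b ∧ c ∧ j ∨ b ∧ c ∧ j ∨ c ∧ j ∧ j ∨ c ∧ j ∧ j) ∨ l
  Sort:  c ∧ c ∧ c ∨ c ∧ j ∧ j ∧ l ∧ l ∧ l ∨ d(c ∨ l, d(l, l)) ∨ h(c, c) ∨ h(d(j ∧ j ∧ l ∧ l, b ∨ j ∨ j ∨ j), b ∧ c ∧ j ∨ b ∧ c ∧ j ∨ c ∧ j ∧ j ∨ c ∧ j ∧ j) ∨ j ∨ l

Answer: no — c ∧ c ∧ c ∨ c ∧ j ∧ j ∧ l ∧ l ∧ l ∨ d(c ∨ l, d(l, l)) ∨ h(c, c) ∨ h(d(b ∨ j ∨ j ∨ j, j ∧ j ∧ l ∧ l), b ∧ c ∧ j ∨ b ∧ c ∧ j ∨ c ∧ j ∧ j ∨ c ∧ j ∧ j) ∨ j ∨ l vs c ∧ c ∧ c ∨ c ∧ j ∧ j ∧ l ∧ l ∧ l ∨ d(c ∨ l, d(l, l)) ∨ h(c, c) ∨ h(d(j ∧ j ∧ l ∧ l, b ∨ j ∨ j ∨ j), b ∧ c ∧ j ∨ b ∧ c ∧ j ∨ c ∧ j ∧ j ∨ c ∧ j ∧ j) ∨ j ∨ l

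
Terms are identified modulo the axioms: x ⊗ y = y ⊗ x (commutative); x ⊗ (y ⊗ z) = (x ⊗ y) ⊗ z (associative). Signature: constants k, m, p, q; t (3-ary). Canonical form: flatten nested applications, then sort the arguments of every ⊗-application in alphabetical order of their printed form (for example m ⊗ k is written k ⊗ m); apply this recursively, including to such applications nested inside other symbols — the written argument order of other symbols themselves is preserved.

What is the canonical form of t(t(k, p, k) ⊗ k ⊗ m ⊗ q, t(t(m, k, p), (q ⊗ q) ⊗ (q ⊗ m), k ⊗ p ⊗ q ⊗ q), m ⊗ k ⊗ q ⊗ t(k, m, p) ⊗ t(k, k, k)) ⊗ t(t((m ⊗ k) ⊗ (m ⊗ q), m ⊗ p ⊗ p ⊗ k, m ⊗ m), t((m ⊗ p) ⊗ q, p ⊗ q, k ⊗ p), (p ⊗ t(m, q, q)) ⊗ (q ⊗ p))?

Canonicalize subterm:  t(t(k, p, k) ⊗ k ⊗ m ⊗ q, t(t(m, k, p), (q ⊗ q) ⊗ (q ⊗ m), k ⊗ p ⊗ q ⊗ q), m ⊗ k ⊗ q ⊗ t(k, m, p) ⊗ t(k, k, k))  →  t(k ⊗ m ⊗ q ⊗ t(k, p, k), t(t(m, k, p), m ⊗ q ⊗ q ⊗ q, k ⊗ p ⊗ q ⊗ q), k ⊗ m ⊗ q ⊗ t(k, k, k) ⊗ t(k, m, p))
Inside:  t(t((m ⊗ k) ⊗ (m ⊗ q), m ⊗ p ⊗ p ⊗ k, m ⊗ m), t((m ⊗ p) ⊗ q, p ⊗ q, k ⊗ p), (p ⊗ t(m, q, q)) ⊗ (q ⊗ p))  →  t(t(k ⊗ m ⊗ m ⊗ q, k ⊗ m ⊗ p ⊗ p, m ⊗ m), t(m ⊗ p ⊗ q, p ⊗ q, k ⊗ p), p ⊗ p ⊗ q ⊗ t(m, q, q))
Sort arguments:  t(k ⊗ m ⊗ q ⊗ t(k, p, k), t(t(m, k, p), m ⊗ q ⊗ q ⊗ q, k ⊗ p ⊗ q ⊗ q), k ⊗ m ⊗ q ⊗ t(k, k, k) ⊗ t(k, m, p)) ⊗ t(t(k ⊗ m ⊗ m ⊗ q, k ⊗ m ⊗ p ⊗ p, m ⊗ m), t(m ⊗ p ⊗ q, p ⊗ q, k ⊗ p), p ⊗ p ⊗ q ⊗ t(m, q, q))

Answer: t(k ⊗ m ⊗ q ⊗ t(k, p, k), t(t(m, k, p), m ⊗ q ⊗ q ⊗ q, k ⊗ p ⊗ q ⊗ q), k ⊗ m ⊗ q ⊗ t(k, k, k) ⊗ t(k, m, p)) ⊗ t(t(k ⊗ m ⊗ m ⊗ q, k ⊗ m ⊗ p ⊗ p, m ⊗ m), t(m ⊗ p ⊗ q, p ⊗ q, k ⊗ p), p ⊗ p ⊗ q ⊗ t(m, q, q))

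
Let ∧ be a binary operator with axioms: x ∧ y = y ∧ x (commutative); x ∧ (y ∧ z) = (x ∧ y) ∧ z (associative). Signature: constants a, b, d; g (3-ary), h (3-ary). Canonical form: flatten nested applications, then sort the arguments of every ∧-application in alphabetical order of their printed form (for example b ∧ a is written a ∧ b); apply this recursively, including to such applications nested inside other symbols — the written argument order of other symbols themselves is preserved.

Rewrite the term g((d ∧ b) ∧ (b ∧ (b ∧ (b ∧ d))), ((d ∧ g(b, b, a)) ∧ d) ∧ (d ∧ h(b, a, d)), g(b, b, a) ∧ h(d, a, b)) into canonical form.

Answer: g(b ∧ b ∧ b ∧ b ∧ d ∧ d, d ∧ d ∧ d ∧ g(b, b, a) ∧ h(b, a, d), g(b, b, a) ∧ h(d, a, b))

Derivation:
Work inside:  ((d ∧ g(b, b, a)) ∧ d) ∧ (d ∧ h(b, a, d))
Flatten:  d ∧ g(b, b, a) ∧ d ∧ d ∧ h(b, a, d)
Sort arguments:  d ∧ d ∧ d ∧ g(b, b, a) ∧ h(b, a, d)
Reassemble:  g(b ∧ b ∧ b ∧ b ∧ d ∧ d, d ∧ d ∧ d ∧ g(b, b, a) ∧ h(b, a, d), g(b, b, a) ∧ h(d, a, b))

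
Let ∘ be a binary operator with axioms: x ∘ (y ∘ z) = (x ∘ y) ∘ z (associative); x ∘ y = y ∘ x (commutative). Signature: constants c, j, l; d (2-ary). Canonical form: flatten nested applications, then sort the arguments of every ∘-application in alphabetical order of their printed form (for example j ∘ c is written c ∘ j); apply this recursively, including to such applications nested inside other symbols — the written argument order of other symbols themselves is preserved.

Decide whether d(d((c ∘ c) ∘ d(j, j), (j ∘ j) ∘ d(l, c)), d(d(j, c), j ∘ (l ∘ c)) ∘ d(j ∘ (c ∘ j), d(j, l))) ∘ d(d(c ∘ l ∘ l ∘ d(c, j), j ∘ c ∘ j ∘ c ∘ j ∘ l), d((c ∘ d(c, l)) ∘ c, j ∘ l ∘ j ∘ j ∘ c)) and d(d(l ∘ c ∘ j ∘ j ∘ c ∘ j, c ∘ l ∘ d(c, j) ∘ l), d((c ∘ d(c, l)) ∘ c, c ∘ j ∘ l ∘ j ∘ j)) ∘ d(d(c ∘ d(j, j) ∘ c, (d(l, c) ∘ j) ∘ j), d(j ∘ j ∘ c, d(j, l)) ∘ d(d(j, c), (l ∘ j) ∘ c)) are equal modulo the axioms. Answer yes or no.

Answer: no — d(d(c ∘ c ∘ d(j, j), d(l, c) ∘ j ∘ j), d(c ∘ j ∘ j, d(j, l)) ∘ d(d(j, c), c ∘ j ∘ l)) ∘ d(d(c ∘ d(c, j) ∘ l ∘ l, c ∘ c ∘ j ∘ j ∘ j ∘ l), d(c ∘ c ∘ d(c, l), c ∘ j ∘ j ∘ j ∘ l)) vs d(d(c ∘ c ∘ d(j, j), d(l, c) ∘ j ∘ j), d(c ∘ j ∘ j, d(j, l)) ∘ d(d(j, c), c ∘ j ∘ l)) ∘ d(d(c ∘ c ∘ j ∘ j ∘ j ∘ l, c ∘ d(c, j) ∘ l ∘ l), d(c ∘ c ∘ d(c, l), c ∘ j ∘ j ∘ j ∘ l))

Derivation:
Left:  d(d((c ∘ c) ∘ d(j, j), (j ∘ j) ∘ d(l, c)), d(d(j, c), j ∘ (l ∘ c)) ∘ d(j ∘ (c ∘ j), d(j, l))) ∘ d(d(c ∘ l ∘ l ∘ d(c, j), j ∘ c ∘ j ∘ c ∘ j ∘ l), d((c ∘ d(c, l)) ∘ c, j ∘ l ∘ j ∘ j ∘ c))
  Simplify inside:  d(d((c ∘ c) ∘ d(j, j), (j ∘ j) ∘ d(l, c)), d(d(j, c), j ∘ (l ∘ c)) ∘ d(j ∘ (c ∘ j), d(j, l)))  →  d(d(c ∘ c ∘ d(j, j), d(l, c) ∘ j ∘ j), d(c ∘ j ∘ j, d(j, l)) ∘ d(d(j, c), c ∘ j ∘ l))
  Inside:  d(d(c ∘ l ∘ l ∘ d(c, j), j ∘ c ∘ j ∘ c ∘ j ∘ l), d((c ∘ d(c, l)) ∘ c, j ∘ l ∘ j ∘ j ∘ c))  →  d(d(c ∘ d(c, j) ∘ l ∘ l, c ∘ c ∘ j ∘ j ∘ j ∘ l), d(c ∘ c ∘ d(c, l), c ∘ j ∘ j ∘ j ∘ l))
  Sort arguments:  d(d(c ∘ c ∘ d(j, j), d(l, c) ∘ j ∘ j), d(c ∘ j ∘ j, d(j, l)) ∘ d(d(j, c), c ∘ j ∘ l)) ∘ d(d(c ∘ d(c, j) ∘ l ∘ l, c ∘ c ∘ j ∘ j ∘ j ∘ l), d(c ∘ c ∘ d(c, l), c ∘ j ∘ j ∘ j ∘ l))
Right:  d(d(l ∘ c ∘ j ∘ j ∘ c ∘ j, c ∘ l ∘ d(c, j) ∘ l), d((c ∘ d(c, l)) ∘ c, c ∘ j ∘ l ∘ j ∘ j)) ∘ d(d(c ∘ d(j, j) ∘ c, (d(l, c) ∘ j) ∘ j), d(j ∘ j ∘ c, d(j, l)) ∘ d(d(j, c), (l ∘ j) ∘ c))
  Simplify inside:  d(d(l ∘ c ∘ j ∘ j ∘ c ∘ j, c ∘ l ∘ d(c, j) ∘ l), d((c ∘ d(c, l)) ∘ c, c ∘ j ∘ l ∘ j ∘ j))  →  d(d(c ∘ c ∘ j ∘ j ∘ j ∘ l, c ∘ d(c, j) ∘ l ∘ l), d(c ∘ c ∘ d(c, l), c ∘ j ∘ j ∘ j ∘ l))
  Inside:  d(d(c ∘ d(j, j) ∘ c, (d(l, c) ∘ j) ∘ j), d(j ∘ j ∘ c, d(j, l)) ∘ d(d(j, c), (l ∘ j) ∘ c))  →  d(d(c ∘ c ∘ d(j, j), d(l, c) ∘ j ∘ j), d(c ∘ j ∘ j, d(j, l)) ∘ d(d(j, c), c ∘ j ∘ l))
  Sort:  d(d(c ∘ c ∘ d(j, j), d(l, c) ∘ j ∘ j), d(c ∘ j ∘ j, d(j, l)) ∘ d(d(j, c), c ∘ j ∘ l)) ∘ d(d(c ∘ c ∘ j ∘ j ∘ j ∘ l, c ∘ d(c, j) ∘ l ∘ l), d(c ∘ c ∘ d(c, l), c ∘ j ∘ j ∘ j ∘ l))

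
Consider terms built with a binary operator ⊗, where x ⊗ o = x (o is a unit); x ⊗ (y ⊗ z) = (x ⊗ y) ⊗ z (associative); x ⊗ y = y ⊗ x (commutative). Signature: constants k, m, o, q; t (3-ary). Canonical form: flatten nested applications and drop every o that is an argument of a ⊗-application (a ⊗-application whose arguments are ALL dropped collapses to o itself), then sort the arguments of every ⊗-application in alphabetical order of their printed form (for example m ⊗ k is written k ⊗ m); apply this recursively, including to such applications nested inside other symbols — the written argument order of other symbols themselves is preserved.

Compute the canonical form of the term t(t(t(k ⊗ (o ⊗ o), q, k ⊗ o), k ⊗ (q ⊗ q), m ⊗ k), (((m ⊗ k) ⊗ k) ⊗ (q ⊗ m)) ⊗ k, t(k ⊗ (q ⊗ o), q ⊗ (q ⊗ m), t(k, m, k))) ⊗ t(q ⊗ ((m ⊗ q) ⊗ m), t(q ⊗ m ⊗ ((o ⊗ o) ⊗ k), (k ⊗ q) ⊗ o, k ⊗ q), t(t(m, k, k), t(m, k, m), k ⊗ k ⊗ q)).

Canonicalize subterm:  t(t(t(k ⊗ (o ⊗ o), q, k ⊗ o), k ⊗ (q ⊗ q), m ⊗ k), (((m ⊗ k) ⊗ k) ⊗ (q ⊗ m)) ⊗ k, t(k ⊗ (q ⊗ o), q ⊗ (q ⊗ m), t(k, m, k)))  →  t(t(t(k, q, k), k ⊗ q ⊗ q, k ⊗ m), k ⊗ k ⊗ k ⊗ m ⊗ m ⊗ q, t(k ⊗ q, m ⊗ q ⊗ q, t(k, m, k)))
Canonicalize subterm:  t(q ⊗ ((m ⊗ q) ⊗ m), t(q ⊗ m ⊗ ((o ⊗ o) ⊗ k), (k ⊗ q) ⊗ o, k ⊗ q), t(t(m, k, k), t(m, k, m), k ⊗ k ⊗ q))  →  t(m ⊗ m ⊗ q ⊗ q, t(k ⊗ m ⊗ q, k ⊗ q, k ⊗ q), t(t(m, k, k), t(m, k, m), k ⊗ k ⊗ q))
Order the arguments:  t(m ⊗ m ⊗ q ⊗ q, t(k ⊗ m ⊗ q, k ⊗ q, k ⊗ q), t(t(m, k, k), t(m, k, m), k ⊗ k ⊗ q)) ⊗ t(t(t(k, q, k), k ⊗ q ⊗ q, k ⊗ m), k ⊗ k ⊗ k ⊗ m ⊗ m ⊗ q, t(k ⊗ q, m ⊗ q ⊗ q, t(k, m, k)))

Answer: t(m ⊗ m ⊗ q ⊗ q, t(k ⊗ m ⊗ q, k ⊗ q, k ⊗ q), t(t(m, k, k), t(m, k, m), k ⊗ k ⊗ q)) ⊗ t(t(t(k, q, k), k ⊗ q ⊗ q, k ⊗ m), k ⊗ k ⊗ k ⊗ m ⊗ m ⊗ q, t(k ⊗ q, m ⊗ q ⊗ q, t(k, m, k)))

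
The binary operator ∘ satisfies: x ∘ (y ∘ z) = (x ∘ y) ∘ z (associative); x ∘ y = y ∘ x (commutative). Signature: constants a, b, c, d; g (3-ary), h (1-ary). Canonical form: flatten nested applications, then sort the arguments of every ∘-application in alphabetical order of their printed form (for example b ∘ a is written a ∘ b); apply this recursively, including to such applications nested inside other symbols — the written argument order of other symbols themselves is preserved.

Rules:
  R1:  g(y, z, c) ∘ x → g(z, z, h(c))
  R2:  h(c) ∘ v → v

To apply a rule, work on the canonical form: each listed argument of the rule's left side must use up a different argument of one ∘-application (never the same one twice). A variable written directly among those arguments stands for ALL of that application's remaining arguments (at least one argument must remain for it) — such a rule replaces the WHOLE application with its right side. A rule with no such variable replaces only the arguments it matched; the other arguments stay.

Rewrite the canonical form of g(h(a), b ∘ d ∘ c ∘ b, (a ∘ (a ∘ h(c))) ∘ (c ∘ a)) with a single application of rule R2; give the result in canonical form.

Answer: g(h(a), b ∘ b ∘ c ∘ d, a ∘ a ∘ a ∘ c)

Derivation:
Canonical form:  g(h(a), b ∘ b ∘ c ∘ d, a ∘ a ∘ a ∘ c ∘ h(c))
Match R2:  consume h(c);  v := a ∘ a ∘ a ∘ c
The variable takes the whole remainder — replace the entire application.
New term:  g(h(a), b ∘ b ∘ c ∘ d, a ∘ a ∘ a ∘ c)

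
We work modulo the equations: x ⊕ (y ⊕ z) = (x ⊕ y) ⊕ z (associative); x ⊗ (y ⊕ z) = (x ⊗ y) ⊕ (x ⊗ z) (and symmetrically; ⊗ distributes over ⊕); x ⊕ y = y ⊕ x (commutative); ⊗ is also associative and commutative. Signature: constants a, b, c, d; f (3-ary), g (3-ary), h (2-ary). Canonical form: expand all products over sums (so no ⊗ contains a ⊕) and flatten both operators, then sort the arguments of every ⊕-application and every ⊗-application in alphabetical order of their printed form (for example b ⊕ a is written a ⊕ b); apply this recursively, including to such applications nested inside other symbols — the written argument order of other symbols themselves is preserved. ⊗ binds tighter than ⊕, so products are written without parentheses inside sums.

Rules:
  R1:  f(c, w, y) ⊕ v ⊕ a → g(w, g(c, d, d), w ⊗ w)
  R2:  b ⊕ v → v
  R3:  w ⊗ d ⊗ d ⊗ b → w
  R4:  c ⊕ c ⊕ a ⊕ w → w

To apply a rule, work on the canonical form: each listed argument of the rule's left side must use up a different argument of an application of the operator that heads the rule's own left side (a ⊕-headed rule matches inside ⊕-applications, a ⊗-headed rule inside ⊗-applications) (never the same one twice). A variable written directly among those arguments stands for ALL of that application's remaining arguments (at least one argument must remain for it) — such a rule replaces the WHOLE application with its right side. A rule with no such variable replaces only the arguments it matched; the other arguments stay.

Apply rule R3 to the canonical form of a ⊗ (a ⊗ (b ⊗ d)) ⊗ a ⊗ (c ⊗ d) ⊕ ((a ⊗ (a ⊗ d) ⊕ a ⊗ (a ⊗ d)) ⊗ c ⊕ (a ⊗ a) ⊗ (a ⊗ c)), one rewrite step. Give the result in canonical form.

Canonical form:  a ⊗ a ⊗ a ⊗ b ⊗ c ⊗ d ⊗ d ⊕ a ⊗ a ⊗ a ⊗ c ⊕ a ⊗ a ⊗ c ⊗ d ⊕ a ⊗ a ⊗ c ⊗ d
Apply R3:  consuming b, d, d;  w := a ⊗ a ⊗ a ⊗ c
The extension variable absorbs all remaining arguments, so the whole application is rewritten.
New term:  a ⊗ a ⊗ a ⊗ c ⊕ a ⊗ a ⊗ a ⊗ c ⊕ a ⊗ a ⊗ c ⊗ d ⊕ a ⊗ a ⊗ c ⊗ d

Answer: a ⊗ a ⊗ a ⊗ c ⊕ a ⊗ a ⊗ a ⊗ c ⊕ a ⊗ a ⊗ c ⊗ d ⊕ a ⊗ a ⊗ c ⊗ d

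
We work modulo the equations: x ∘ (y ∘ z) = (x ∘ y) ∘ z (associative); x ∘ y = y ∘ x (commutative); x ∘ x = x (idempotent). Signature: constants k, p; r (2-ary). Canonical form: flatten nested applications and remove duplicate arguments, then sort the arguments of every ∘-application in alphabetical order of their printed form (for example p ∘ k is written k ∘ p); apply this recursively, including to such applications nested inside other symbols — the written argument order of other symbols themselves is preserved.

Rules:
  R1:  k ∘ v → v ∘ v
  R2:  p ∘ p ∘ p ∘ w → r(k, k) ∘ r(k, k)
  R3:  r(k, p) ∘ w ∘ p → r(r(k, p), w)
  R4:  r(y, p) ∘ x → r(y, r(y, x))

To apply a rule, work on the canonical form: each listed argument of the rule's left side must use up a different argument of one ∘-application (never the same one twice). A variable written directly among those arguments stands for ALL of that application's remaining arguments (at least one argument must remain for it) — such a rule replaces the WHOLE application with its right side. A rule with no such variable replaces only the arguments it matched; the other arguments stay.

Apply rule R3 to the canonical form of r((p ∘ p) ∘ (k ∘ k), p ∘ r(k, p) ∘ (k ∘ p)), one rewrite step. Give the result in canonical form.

Answer: r(k ∘ p, r(r(k, p), k))

Derivation:
Canonical form:  r(k ∘ p, k ∘ p ∘ r(k, p))
Apply R3:  consuming p, r(k, p);  w := k
Every leftover argument binds to the variable; the entire application is replaced.
New term:  r(k ∘ p, r(r(k, p), k))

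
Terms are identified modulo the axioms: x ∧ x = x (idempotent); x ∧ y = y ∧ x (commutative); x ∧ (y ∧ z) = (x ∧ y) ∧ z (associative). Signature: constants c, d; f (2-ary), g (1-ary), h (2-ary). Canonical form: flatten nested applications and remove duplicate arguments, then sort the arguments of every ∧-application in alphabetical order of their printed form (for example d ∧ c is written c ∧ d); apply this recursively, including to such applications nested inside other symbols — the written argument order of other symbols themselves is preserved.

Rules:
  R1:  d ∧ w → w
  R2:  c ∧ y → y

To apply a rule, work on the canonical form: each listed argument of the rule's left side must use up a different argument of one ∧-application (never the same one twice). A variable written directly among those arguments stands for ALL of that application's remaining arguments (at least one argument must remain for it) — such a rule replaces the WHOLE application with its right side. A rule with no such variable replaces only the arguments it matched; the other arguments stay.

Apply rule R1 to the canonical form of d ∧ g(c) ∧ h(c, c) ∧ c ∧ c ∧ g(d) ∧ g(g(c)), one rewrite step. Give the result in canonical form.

Answer: c ∧ g(c) ∧ g(d) ∧ g(g(c)) ∧ h(c, c)

Derivation:
Canonical form:  c ∧ d ∧ g(c) ∧ g(d) ∧ g(g(c)) ∧ h(c, c)
R1 matches:  uses d;  w := c ∧ g(c) ∧ g(d) ∧ g(g(c)) ∧ h(c, c)
The extension variable absorbs all remaining arguments, so the whole application is rewritten.
New term:  c ∧ g(c) ∧ g(d) ∧ g(g(c)) ∧ h(c, c)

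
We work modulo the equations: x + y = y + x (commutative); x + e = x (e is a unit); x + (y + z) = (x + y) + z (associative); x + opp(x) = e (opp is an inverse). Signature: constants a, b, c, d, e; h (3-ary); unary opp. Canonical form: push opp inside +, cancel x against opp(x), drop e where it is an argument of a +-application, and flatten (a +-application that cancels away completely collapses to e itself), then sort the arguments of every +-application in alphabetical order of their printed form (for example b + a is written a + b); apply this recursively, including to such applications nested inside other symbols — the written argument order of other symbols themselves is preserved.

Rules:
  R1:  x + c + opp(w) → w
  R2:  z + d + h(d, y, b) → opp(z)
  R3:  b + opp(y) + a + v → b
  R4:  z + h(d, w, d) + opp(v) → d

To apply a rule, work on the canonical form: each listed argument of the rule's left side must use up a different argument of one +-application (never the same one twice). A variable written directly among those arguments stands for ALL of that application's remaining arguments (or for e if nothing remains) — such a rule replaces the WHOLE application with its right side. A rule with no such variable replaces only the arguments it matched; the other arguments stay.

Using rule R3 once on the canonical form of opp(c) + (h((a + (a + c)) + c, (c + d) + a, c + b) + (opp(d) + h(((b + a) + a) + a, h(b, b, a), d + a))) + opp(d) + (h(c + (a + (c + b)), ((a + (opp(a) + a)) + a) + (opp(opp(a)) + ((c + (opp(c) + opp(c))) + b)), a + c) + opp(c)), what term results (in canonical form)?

Answer: h(a + a + a + b, h(b, b, a), a + d) + h(a + a + c + c, a + c + d, b + c) + h(a + b + c + c, b, a + c) + opp(c) + opp(c) + opp(d) + opp(d)

Derivation:
Canonical form:  h(a + a + a + b, h(b, b, a), a + d) + h(a + a + c + c, a + c + d, b + c) + h(a + b + c + c, a + a + a + b + opp(c), a + c) + opp(c) + opp(c) + opp(d) + opp(d)
Match R3:  consume a, b, opp(c);  v := a + a, y := c
The variable takes the whole remainder — replace the entire application.
Result:  h(a + a + a + b, h(b, b, a), a + d) + h(a + a + c + c, a + c + d, b + c) + h(a + b + c + c, b, a + c) + opp(c) + opp(c) + opp(d) + opp(d)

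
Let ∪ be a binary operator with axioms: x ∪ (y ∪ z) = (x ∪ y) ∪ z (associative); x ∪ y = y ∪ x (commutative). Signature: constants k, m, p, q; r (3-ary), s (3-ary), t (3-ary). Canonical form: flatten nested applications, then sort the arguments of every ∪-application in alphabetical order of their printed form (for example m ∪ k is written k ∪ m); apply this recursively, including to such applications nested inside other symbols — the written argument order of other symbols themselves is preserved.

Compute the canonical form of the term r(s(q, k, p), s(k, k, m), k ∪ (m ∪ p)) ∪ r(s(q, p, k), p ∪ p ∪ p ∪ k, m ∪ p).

Answer: r(s(q, k, p), s(k, k, m), k ∪ m ∪ p) ∪ r(s(q, p, k), k ∪ p ∪ p ∪ p, m ∪ p)

Derivation:
Simplify inside:  r(s(q, k, p), s(k, k, m), k ∪ (m ∪ p))  →  r(s(q, k, p), s(k, k, m), k ∪ m ∪ p)
Simplify inside:  r(s(q, p, k), p ∪ p ∪ p ∪ k, m ∪ p)  →  r(s(q, p, k), k ∪ p ∪ p ∪ p, m ∪ p)
Sort:  r(s(q, k, p), s(k, k, m), k ∪ m ∪ p) ∪ r(s(q, p, k), k ∪ p ∪ p ∪ p, m ∪ p)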